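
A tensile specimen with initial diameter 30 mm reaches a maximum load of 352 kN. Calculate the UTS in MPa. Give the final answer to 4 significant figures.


A0 = pi*(d/2)^2 = pi*(30/2)^2 = 706.858 mm^2
UTS = F_max / A0 = 352*1000 / 706.858
UTS = 498 MPa


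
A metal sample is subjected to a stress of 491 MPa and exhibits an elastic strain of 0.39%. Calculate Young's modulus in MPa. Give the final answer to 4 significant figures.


E = sigma / epsilon
epsilon = 0.39% = 3.9e-03
E = 491 / 3.9e-03
E = 125900 MPa


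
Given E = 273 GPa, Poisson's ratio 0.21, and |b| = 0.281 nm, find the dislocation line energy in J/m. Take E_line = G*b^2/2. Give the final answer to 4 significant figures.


Step 1: G = E / (2*(1+nu))
G = 273 / (2*(1+0.21)) = 112.81 GPa = 1.1281e+11 Pa
Step 2: E_line = G*b^2/2
b = 0.281 nm = 2.81e-10 m
E_line = 0.5 * 1.1281e+11 * (2.81e-10)^2 = 4.454e-09 J/m


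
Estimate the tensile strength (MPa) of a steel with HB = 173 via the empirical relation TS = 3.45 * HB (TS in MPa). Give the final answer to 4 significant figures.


TS (MPa) = 3.45 * HB
TS = 3.45 * 173
TS = 596.9 MPa


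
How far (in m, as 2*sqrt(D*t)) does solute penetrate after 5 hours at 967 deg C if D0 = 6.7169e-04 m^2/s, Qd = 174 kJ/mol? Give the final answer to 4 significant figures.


Step 1: D = D0 * exp(-Qd/(R*T))
T = 1240.15 K
D = 6.7169e-04 * exp(-174e3 / (8.314 * 1240.15)) = 3.14841e-11 m^2/s
Step 2: L = 2*sqrt(D*t)
t = 5 h = 18000 s
L = 2*sqrt(3.14841e-11 * 18000) = 1.506e-03 m


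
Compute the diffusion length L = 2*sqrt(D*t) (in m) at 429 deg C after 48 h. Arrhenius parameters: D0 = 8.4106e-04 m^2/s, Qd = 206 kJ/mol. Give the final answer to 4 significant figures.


Step 1: D = D0 * exp(-Qd/(R*T))
T = 702.15 K
D = 8.4106e-04 * exp(-206e3 / (8.314 * 702.15)) = 3.97589e-19 m^2/s
Step 2: L = 2*sqrt(D*t)
t = 48 h = 172800 s
L = 2*sqrt(3.97589e-19 * 172800) = 5.242e-07 m


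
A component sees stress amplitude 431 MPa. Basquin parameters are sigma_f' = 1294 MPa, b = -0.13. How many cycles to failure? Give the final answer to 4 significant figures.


sigma_a = sigma_f' * (2*Nf)^b
2*Nf = (sigma_a / sigma_f')^(1/b)
2*Nf = (431 / 1294)^(1/-0.13)
2*Nf = 4707.02
Nf = 2354 cycles


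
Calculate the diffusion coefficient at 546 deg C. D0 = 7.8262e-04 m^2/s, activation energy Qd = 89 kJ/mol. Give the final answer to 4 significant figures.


D = D0 * exp(-Qd / (R*T))
T = 819.15 K
D = 7.8262e-04 * exp(-89e3 / (8.314 * 819.15))
D = 1.652e-09 m^2/s


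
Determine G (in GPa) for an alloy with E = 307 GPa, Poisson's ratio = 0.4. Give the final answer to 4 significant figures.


G = E / (2*(1+nu))
G = 307 / (2*(1+0.4))
G = 109.6 GPa


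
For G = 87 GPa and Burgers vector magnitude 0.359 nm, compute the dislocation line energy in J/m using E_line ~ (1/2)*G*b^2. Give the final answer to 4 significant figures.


E = G*b^2/2
b = 0.359 nm = 3.59e-10 m
G = 87 GPa = 8.7e+10 Pa
E = 0.5 * 8.7e+10 * (3.59e-10)^2
E = 5.606e-09 J/m


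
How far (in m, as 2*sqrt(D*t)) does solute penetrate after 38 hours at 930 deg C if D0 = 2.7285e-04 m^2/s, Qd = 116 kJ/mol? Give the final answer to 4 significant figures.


Step 1: D = D0 * exp(-Qd/(R*T))
T = 1203.15 K
D = 2.7285e-04 * exp(-116e3 / (8.314 * 1203.15)) = 2.50965e-09 m^2/s
Step 2: L = 2*sqrt(D*t)
t = 38 h = 136800 s
L = 2*sqrt(2.50965e-09 * 136800) = 0.03706 m


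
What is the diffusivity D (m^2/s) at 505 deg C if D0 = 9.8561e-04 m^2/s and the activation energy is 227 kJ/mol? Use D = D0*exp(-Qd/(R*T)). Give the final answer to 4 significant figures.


D = D0 * exp(-Qd / (R*T))
T = 778.15 K
D = 9.8561e-04 * exp(-227e3 / (8.314 * 778.15))
D = 5.694e-19 m^2/s


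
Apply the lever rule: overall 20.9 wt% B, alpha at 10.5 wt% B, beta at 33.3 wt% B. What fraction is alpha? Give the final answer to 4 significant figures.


f_alpha = (C_beta - C0) / (C_beta - C_alpha)
f_alpha = (33.3 - 20.9) / (33.3 - 10.5)
f_alpha = 0.5439


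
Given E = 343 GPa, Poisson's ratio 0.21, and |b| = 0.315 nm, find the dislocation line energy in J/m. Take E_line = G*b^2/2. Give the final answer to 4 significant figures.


Step 1: G = E / (2*(1+nu))
G = 343 / (2*(1+0.21)) = 141.736 GPa = 1.41736e+11 Pa
Step 2: E_line = G*b^2/2
b = 0.315 nm = 3.15e-10 m
E_line = 0.5 * 1.41736e+11 * (3.15e-10)^2 = 7.032e-09 J/m


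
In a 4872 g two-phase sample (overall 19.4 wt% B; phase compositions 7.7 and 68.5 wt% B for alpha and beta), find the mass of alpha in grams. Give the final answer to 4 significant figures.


f_alpha = (C_beta - C0) / (C_beta - C_alpha)
f_alpha = (68.5 - 19.4) / (68.5 - 7.7) = 0.807566
m_alpha = f_alpha * m_total = 0.807566 * 4872 = 3934 g


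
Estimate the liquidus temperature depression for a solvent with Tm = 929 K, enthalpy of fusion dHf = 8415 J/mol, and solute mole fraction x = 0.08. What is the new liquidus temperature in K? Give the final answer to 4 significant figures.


dT = R*Tm^2*x / dHf
dT = 8.314 * 929^2 * 0.08 / 8415
dT = 68.2146 K
T_new = 929 - 68.2146 = 860.8 K


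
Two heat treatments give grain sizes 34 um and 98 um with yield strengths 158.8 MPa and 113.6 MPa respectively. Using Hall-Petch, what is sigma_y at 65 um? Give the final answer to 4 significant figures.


sigma_y = sigma0 + k / sqrt(d)
1/sqrt(d1) = 1/sqrt(3.4e-05) = 171.499;  1/sqrt(d2) = 101.015
k = (sigma1 - sigma2) / (1/sqrt(d1) - 1/sqrt(d2)) = (158.8 - 113.6) / (171.499 - 101.015) = 0.641286 MPa*m^0.5
sigma0 = sigma1 - k/sqrt(d1) = 158.8 - 0.641286*171.499 = 48.8203 MPa
sigma_y(d3) = 48.8203 + 0.641286 / sqrt(6.5e-05) = 128.4 MPa


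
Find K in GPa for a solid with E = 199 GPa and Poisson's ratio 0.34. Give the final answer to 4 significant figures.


K = E / (3*(1-2*nu))
K = 199 / (3*(1-2*0.34))
K = 207.3 GPa


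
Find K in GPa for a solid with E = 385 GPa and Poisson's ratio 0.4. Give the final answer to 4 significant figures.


K = E / (3*(1-2*nu))
K = 385 / (3*(1-2*0.4))
K = 641.7 GPa


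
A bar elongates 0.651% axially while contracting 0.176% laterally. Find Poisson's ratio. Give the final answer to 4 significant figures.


nu = -epsilon_lat / epsilon_axial
Lateral strain is contraction (negative), so using magnitudes:
nu = 0.176 / 0.651
nu = 0.2704


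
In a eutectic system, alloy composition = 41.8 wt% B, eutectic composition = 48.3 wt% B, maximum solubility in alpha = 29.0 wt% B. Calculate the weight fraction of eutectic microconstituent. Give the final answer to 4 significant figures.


f_primary = (C_e - C0) / (C_e - C_alpha_max)
f_primary = (48.3 - 41.8) / (48.3 - 29.0)
f_primary = 0.336788
f_eutectic = 1 - 0.336788 = 0.6632


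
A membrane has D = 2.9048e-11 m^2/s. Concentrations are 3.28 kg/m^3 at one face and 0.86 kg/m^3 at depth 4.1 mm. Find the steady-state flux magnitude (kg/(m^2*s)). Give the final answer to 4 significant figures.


J = -D * (dC/dx) = D * (C1 - C2) / dx
J = 2.9048e-11 * (3.28 - 0.86) / 4.1e-03
J = 1.715e-08 kg/(m^2*s)


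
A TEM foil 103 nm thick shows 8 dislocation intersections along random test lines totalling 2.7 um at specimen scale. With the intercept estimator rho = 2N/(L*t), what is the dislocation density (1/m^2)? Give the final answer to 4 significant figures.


rho = 2N / (L * t)
L = 2.7 um = 2.7e-06 m, t = 103 nm = 1.03e-07 m
rho = 2 * 8 / (2.7e-06 * 1.03e-07)
rho = 5.753e+13 1/m^2


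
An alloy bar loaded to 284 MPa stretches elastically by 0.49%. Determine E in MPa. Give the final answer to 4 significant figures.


E = sigma / epsilon
epsilon = 0.49% = 4.9e-03
E = 284 / 4.9e-03
E = 57960 MPa


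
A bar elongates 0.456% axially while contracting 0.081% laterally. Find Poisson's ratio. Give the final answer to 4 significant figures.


nu = -epsilon_lat / epsilon_axial
Lateral strain is contraction (negative), so using magnitudes:
nu = 0.081 / 0.456
nu = 0.1776


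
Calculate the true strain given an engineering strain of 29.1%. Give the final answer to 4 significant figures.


epsilon_true = ln(1 + epsilon_eng)
epsilon_true = ln(1 + 0.291)
epsilon_true = 0.2554


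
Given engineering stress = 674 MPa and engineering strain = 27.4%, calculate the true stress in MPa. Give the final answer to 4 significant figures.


sigma_true = sigma_eng * (1 + epsilon_eng)
sigma_true = 674 * (1 + 0.274)
sigma_true = 858.7 MPa


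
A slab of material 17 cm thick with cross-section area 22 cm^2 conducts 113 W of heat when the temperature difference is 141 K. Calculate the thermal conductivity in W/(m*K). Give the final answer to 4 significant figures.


k = Q*L / (A*dT)
L = 0.17 m, A = 2.2e-03 m^2
k = 113 * 0.17 / (2.2e-03 * 141)
k = 61.93 W/(m*K)


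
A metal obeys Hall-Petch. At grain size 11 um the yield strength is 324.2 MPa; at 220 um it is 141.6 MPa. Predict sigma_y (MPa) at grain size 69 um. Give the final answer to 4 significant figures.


sigma_y = sigma0 + k / sqrt(d)
1/sqrt(d1) = 1/sqrt(1.1e-05) = 301.511;  1/sqrt(d2) = 67.42
k = (sigma1 - sigma2) / (1/sqrt(d1) - 1/sqrt(d2)) = (324.2 - 141.6) / (301.511 - 67.42) = 0.780037 MPa*m^0.5
sigma0 = sigma1 - k/sqrt(d1) = 324.2 - 0.780037*301.511 = 89.0099 MPa
sigma_y(d3) = 89.0099 + 0.780037 / sqrt(6.9e-05) = 182.9 MPa


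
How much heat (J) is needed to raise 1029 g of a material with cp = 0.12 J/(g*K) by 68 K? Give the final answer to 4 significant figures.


Q = m * cp * dT
Q = 1029 * 0.12 * 68
Q = 8397 J


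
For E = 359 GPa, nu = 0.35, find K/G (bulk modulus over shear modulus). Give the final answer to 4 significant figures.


G = E / (2*(1+nu))
G = 359 / (2*(1+0.35)) = 132.963 GPa
K = E / (3*(1-2*nu))
K = 359 / (3*(1-2*0.35)) = 398.889 GPa
K/G = 398.889 / 132.963 = 3


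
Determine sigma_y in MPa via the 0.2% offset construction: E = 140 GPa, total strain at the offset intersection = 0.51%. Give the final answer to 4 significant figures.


Offset strain = 0.002
Elastic strain at yield = total_strain - offset = 5.1e-03 - 0.002 = 3.1e-03
sigma_y = E * elastic_strain = 140000 * 3.1e-03
sigma_y = 434 MPa


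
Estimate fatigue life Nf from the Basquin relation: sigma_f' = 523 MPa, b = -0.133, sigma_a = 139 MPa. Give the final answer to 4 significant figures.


sigma_a = sigma_f' * (2*Nf)^b
2*Nf = (sigma_a / sigma_f')^(1/b)
2*Nf = (139 / 523)^(1/-0.133)
2*Nf = 21230.9
Nf = 10620 cycles


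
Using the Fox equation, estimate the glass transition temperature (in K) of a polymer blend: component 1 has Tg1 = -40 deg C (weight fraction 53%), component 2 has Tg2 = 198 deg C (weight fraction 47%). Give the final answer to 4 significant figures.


1/Tg = w1/Tg1 + w2/Tg2 (in Kelvin)
Tg1 = 233.15 K, Tg2 = 471.15 K
1/Tg = 0.53/233.15 + 0.47/471.15
Tg = 305.7 K


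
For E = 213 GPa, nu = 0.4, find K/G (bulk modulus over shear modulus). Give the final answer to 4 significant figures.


G = E / (2*(1+nu))
G = 213 / (2*(1+0.4)) = 76.0714 GPa
K = E / (3*(1-2*nu))
K = 213 / (3*(1-2*0.4)) = 355 GPa
K/G = 355 / 76.0714 = 4.667


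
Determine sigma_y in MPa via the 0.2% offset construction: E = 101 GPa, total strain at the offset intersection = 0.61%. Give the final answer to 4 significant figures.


Offset strain = 0.002
Elastic strain at yield = total_strain - offset = 6.1e-03 - 0.002 = 4.1e-03
sigma_y = E * elastic_strain = 101000 * 4.1e-03
sigma_y = 414.1 MPa


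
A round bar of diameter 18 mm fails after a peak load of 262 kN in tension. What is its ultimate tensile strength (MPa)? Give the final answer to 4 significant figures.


A0 = pi*(d/2)^2 = pi*(18/2)^2 = 254.469 mm^2
UTS = F_max / A0 = 262*1000 / 254.469
UTS = 1030 MPa


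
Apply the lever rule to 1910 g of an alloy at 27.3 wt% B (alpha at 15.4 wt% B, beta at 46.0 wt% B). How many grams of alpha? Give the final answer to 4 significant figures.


f_alpha = (C_beta - C0) / (C_beta - C_alpha)
f_alpha = (46.0 - 27.3) / (46.0 - 15.4) = 0.611111
m_alpha = f_alpha * m_total = 0.611111 * 1910 = 1167 g


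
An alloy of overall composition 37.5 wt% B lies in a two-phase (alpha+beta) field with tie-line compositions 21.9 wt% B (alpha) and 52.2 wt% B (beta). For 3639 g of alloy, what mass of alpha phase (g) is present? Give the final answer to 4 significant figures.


f_alpha = (C_beta - C0) / (C_beta - C_alpha)
f_alpha = (52.2 - 37.5) / (52.2 - 21.9) = 0.485149
m_alpha = f_alpha * m_total = 0.485149 * 3639 = 1765 g


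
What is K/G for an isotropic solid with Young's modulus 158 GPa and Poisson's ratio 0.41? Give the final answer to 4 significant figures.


G = E / (2*(1+nu))
G = 158 / (2*(1+0.41)) = 56.0284 GPa
K = E / (3*(1-2*nu))
K = 158 / (3*(1-2*0.41)) = 292.593 GPa
K/G = 292.593 / 56.0284 = 5.222


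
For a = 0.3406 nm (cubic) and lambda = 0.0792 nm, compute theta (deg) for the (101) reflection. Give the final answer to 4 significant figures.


d = a / sqrt(h^2+k^2+l^2)
d = 0.3406 / sqrt(2) = 0.240841 nm
lambda = 2*d*sin(theta)  =>  sin(theta) = lambda / (2*d)
sin(theta) = 0.0792 / (2 * 0.240841) = 0.164424
theta = 9.464 deg


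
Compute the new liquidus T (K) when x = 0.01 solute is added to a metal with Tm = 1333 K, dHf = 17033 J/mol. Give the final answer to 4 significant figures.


dT = R*Tm^2*x / dHf
dT = 8.314 * 1333^2 * 0.01 / 17033
dT = 8.6732 K
T_new = 1333 - 8.6732 = 1324 K


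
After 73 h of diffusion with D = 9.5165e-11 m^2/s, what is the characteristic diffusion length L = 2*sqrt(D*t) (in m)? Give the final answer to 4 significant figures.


t = 73 hr = 262800 s
Diffusion length = 2*sqrt(D*t)
= 2*sqrt(9.5165e-11 * 262800)
= 0.01 m


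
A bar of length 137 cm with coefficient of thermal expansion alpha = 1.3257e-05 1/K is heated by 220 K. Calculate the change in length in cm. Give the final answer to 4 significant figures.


dL = L0 * alpha * dT
dL = 137 * 1.3257e-05 * 220
dL = 0.3996 cm


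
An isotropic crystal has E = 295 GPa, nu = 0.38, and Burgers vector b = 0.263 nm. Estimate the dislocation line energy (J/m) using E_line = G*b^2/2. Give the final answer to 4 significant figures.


Step 1: G = E / (2*(1+nu))
G = 295 / (2*(1+0.38)) = 106.884 GPa = 1.06884e+11 Pa
Step 2: E_line = G*b^2/2
b = 0.263 nm = 2.63e-10 m
E_line = 0.5 * 1.06884e+11 * (2.63e-10)^2 = 3.697e-09 J/m


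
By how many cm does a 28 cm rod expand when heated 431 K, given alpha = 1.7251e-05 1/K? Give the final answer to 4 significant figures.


dL = L0 * alpha * dT
dL = 28 * 1.7251e-05 * 431
dL = 0.2082 cm


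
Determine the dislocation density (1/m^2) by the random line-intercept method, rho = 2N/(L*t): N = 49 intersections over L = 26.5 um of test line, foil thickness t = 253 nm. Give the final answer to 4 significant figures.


rho = 2N / (L * t)
L = 26.5 um = 2.65e-05 m, t = 253 nm = 2.53e-07 m
rho = 2 * 49 / (2.65e-05 * 2.53e-07)
rho = 1.462e+13 1/m^2


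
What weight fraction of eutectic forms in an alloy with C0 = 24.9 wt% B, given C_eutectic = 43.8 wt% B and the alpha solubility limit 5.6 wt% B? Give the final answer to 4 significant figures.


f_primary = (C_e - C0) / (C_e - C_alpha_max)
f_primary = (43.8 - 24.9) / (43.8 - 5.6)
f_primary = 0.494764
f_eutectic = 1 - 0.494764 = 0.5052


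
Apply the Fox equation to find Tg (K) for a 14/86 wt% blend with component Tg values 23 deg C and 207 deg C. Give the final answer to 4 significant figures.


1/Tg = w1/Tg1 + w2/Tg2 (in Kelvin)
Tg1 = 296.15 K, Tg2 = 480.15 K
1/Tg = 0.14/296.15 + 0.86/480.15
Tg = 441.7 K


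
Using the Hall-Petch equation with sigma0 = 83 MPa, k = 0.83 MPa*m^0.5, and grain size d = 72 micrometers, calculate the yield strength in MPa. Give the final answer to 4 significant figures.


sigma_y = sigma0 + k / sqrt(d)
d = 72 um = 7.2e-05 m
sigma_y = 83 + 0.83 / sqrt(7.2e-05)
sigma_y = 180.8 MPa


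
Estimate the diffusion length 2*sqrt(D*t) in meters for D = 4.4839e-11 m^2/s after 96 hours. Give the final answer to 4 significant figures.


t = 96 hr = 345600 s
Diffusion length = 2*sqrt(D*t)
= 2*sqrt(4.4839e-11 * 345600)
= 7.873e-03 m


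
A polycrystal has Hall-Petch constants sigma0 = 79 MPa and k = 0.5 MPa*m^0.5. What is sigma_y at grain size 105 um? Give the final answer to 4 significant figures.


sigma_y = sigma0 + k / sqrt(d)
d = 105 um = 1.05e-04 m
sigma_y = 79 + 0.5 / sqrt(1.05e-04)
sigma_y = 127.8 MPa


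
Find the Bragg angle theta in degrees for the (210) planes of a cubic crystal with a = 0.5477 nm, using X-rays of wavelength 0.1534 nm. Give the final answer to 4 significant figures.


d = a / sqrt(h^2+k^2+l^2)
d = 0.5477 / sqrt(5) = 0.244939 nm
lambda = 2*d*sin(theta)  =>  sin(theta) = lambda / (2*d)
sin(theta) = 0.1534 / (2 * 0.244939) = 0.313139
theta = 18.25 deg


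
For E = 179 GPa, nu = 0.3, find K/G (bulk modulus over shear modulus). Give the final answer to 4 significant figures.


G = E / (2*(1+nu))
G = 179 / (2*(1+0.3)) = 68.8462 GPa
K = E / (3*(1-2*nu))
K = 179 / (3*(1-2*0.3)) = 149.167 GPa
K/G = 149.167 / 68.8462 = 2.167


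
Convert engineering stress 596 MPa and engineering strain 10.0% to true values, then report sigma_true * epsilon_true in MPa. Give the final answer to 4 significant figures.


sigma_true = sigma_eng * (1 + epsilon_eng)
sigma_true = 596 * (1 + 0.1) = 655.6 MPa
epsilon_true = ln(1 + epsilon_eng)
epsilon_true = ln(1 + 0.1) = 0.0953102
sigma_true * epsilon_true = 655.6 * 0.0953102 = 62.49 MPa


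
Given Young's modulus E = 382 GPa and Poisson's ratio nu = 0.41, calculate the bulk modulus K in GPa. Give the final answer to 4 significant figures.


K = E / (3*(1-2*nu))
K = 382 / (3*(1-2*0.41))
K = 707.4 GPa


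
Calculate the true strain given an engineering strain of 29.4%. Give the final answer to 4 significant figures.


epsilon_true = ln(1 + epsilon_eng)
epsilon_true = ln(1 + 0.294)
epsilon_true = 0.2577


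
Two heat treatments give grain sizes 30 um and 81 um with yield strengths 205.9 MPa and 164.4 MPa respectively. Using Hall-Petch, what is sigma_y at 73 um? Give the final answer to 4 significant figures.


sigma_y = sigma0 + k / sqrt(d)
1/sqrt(d1) = 1/sqrt(3e-05) = 182.574;  1/sqrt(d2) = 111.111
k = (sigma1 - sigma2) / (1/sqrt(d1) - 1/sqrt(d2)) = (205.9 - 164.4) / (182.574 - 111.111) = 0.580719 MPa*m^0.5
sigma0 = sigma1 - k/sqrt(d1) = 205.9 - 0.580719*182.574 = 99.8756 MPa
sigma_y(d3) = 99.8756 + 0.580719 / sqrt(7.3e-05) = 167.8 MPa


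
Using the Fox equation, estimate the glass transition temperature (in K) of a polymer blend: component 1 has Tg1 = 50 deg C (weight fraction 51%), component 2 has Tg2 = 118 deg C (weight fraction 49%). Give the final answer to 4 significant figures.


1/Tg = w1/Tg1 + w2/Tg2 (in Kelvin)
Tg1 = 323.15 K, Tg2 = 391.15 K
1/Tg = 0.51/323.15 + 0.49/391.15
Tg = 353.2 K


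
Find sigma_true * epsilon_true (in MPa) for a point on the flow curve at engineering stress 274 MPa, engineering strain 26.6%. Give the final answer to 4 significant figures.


sigma_true = sigma_eng * (1 + epsilon_eng)
sigma_true = 274 * (1 + 0.266) = 346.884 MPa
epsilon_true = ln(1 + epsilon_eng)
epsilon_true = ln(1 + 0.266) = 0.235862
sigma_true * epsilon_true = 346.884 * 0.235862 = 81.82 MPa


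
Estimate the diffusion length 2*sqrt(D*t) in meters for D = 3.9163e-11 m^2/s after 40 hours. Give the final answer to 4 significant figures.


t = 40 hr = 144000 s
Diffusion length = 2*sqrt(D*t)
= 2*sqrt(3.9163e-11 * 144000)
= 4.75e-03 m


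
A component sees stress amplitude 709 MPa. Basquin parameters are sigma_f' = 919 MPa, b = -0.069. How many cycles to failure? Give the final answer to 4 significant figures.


sigma_a = sigma_f' * (2*Nf)^b
2*Nf = (sigma_a / sigma_f')^(1/b)
2*Nf = (709 / 919)^(1/-0.069)
2*Nf = 42.9426
Nf = 21.47 cycles


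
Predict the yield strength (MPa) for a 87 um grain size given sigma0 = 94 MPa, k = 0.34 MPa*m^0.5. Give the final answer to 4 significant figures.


sigma_y = sigma0 + k / sqrt(d)
d = 87 um = 8.7e-05 m
sigma_y = 94 + 0.34 / sqrt(8.7e-05)
sigma_y = 130.5 MPa


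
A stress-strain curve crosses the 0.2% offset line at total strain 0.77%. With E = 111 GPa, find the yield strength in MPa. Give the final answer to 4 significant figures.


Offset strain = 0.002
Elastic strain at yield = total_strain - offset = 7.7e-03 - 0.002 = 5.7e-03
sigma_y = E * elastic_strain = 111000 * 5.7e-03
sigma_y = 632.7 MPa


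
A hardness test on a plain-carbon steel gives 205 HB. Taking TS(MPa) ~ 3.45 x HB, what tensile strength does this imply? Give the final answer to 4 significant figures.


TS (MPa) = 3.45 * HB
TS = 3.45 * 205
TS = 707.3 MPa


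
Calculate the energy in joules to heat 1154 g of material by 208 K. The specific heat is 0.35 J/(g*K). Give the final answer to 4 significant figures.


Q = m * cp * dT
Q = 1154 * 0.35 * 208
Q = 84010 J


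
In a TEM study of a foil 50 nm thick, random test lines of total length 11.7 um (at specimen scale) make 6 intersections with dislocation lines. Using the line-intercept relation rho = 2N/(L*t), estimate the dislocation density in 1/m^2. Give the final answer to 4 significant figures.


rho = 2N / (L * t)
L = 11.7 um = 1.17e-05 m, t = 50 nm = 5e-08 m
rho = 2 * 6 / (1.17e-05 * 5e-08)
rho = 2.051e+13 1/m^2


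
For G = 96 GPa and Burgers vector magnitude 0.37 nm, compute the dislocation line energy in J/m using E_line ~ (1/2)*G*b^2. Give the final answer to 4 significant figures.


E = G*b^2/2
b = 0.37 nm = 3.7e-10 m
G = 96 GPa = 9.6e+10 Pa
E = 0.5 * 9.6e+10 * (3.7e-10)^2
E = 6.571e-09 J/m


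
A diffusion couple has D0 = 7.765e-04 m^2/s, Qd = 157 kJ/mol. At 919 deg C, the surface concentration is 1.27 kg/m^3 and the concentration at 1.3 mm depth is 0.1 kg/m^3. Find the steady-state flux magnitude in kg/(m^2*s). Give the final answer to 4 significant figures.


Step 1: D = D0 * exp(-Qd/(R*T))
T = 919 + 273.15 = 1192.15 K
D = 7.765e-04 * exp(-157e3 / (8.314 * 1192.15)) = 1.02532e-10 m^2/s
Step 2: J = D * (C1 - C2) / dx
J = 1.02532e-10 * (1.27 - 0.1) / 1.3e-03
J = 9.228e-08 kg/(m^2*s)


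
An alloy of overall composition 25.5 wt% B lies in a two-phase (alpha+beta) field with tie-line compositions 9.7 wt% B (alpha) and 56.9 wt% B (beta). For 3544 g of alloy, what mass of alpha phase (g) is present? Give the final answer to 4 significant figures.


f_alpha = (C_beta - C0) / (C_beta - C_alpha)
f_alpha = (56.9 - 25.5) / (56.9 - 9.7) = 0.665254
m_alpha = f_alpha * m_total = 0.665254 * 3544 = 2358 g


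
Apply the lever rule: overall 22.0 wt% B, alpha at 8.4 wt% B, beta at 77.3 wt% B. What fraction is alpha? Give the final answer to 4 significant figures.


f_alpha = (C_beta - C0) / (C_beta - C_alpha)
f_alpha = (77.3 - 22.0) / (77.3 - 8.4)
f_alpha = 0.8026


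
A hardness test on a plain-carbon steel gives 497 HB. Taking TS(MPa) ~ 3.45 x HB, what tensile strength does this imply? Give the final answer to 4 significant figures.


TS (MPa) = 3.45 * HB
TS = 3.45 * 497
TS = 1715 MPa


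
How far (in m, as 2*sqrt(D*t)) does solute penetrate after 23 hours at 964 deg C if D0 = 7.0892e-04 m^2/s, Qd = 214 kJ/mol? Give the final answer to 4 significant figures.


Step 1: D = D0 * exp(-Qd/(R*T))
T = 1237.15 K
D = 7.0892e-04 * exp(-214e3 / (8.314 * 1237.15)) = 6.52854e-13 m^2/s
Step 2: L = 2*sqrt(D*t)
t = 23 h = 82800 s
L = 2*sqrt(6.52854e-13 * 82800) = 4.65e-04 m


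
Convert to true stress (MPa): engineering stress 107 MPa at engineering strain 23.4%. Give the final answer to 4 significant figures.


sigma_true = sigma_eng * (1 + epsilon_eng)
sigma_true = 107 * (1 + 0.234)
sigma_true = 132 MPa


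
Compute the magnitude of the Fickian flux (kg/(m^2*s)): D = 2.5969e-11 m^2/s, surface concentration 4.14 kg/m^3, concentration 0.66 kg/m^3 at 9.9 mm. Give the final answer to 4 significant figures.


J = -D * (dC/dx) = D * (C1 - C2) / dx
J = 2.5969e-11 * (4.14 - 0.66) / 9.9e-03
J = 9.128e-09 kg/(m^2*s)


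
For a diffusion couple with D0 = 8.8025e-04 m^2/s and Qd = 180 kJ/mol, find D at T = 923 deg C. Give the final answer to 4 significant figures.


D = D0 * exp(-Qd / (R*T))
T = 1196.15 K
D = 8.8025e-04 * exp(-180e3 / (8.314 * 1196.15))
D = 1.213e-11 m^2/s


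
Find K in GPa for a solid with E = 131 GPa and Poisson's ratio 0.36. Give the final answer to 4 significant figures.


K = E / (3*(1-2*nu))
K = 131 / (3*(1-2*0.36))
K = 156 GPa


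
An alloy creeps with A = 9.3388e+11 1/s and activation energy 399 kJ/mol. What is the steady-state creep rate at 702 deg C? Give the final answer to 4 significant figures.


rate = A * exp(-Q / (R*T))
T = 702 + 273.15 = 975.15 K
rate = 9.3388e+11 * exp(-399e3 / (8.314 * 975.15))
rate = 3.952e-10 1/s


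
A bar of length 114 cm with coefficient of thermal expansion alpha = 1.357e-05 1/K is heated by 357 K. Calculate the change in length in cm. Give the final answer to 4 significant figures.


dL = L0 * alpha * dT
dL = 114 * 1.357e-05 * 357
dL = 0.5523 cm


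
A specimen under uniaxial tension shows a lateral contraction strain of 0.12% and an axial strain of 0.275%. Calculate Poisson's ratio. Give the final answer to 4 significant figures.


nu = -epsilon_lat / epsilon_axial
Lateral strain is contraction (negative), so using magnitudes:
nu = 0.12 / 0.275
nu = 0.4364


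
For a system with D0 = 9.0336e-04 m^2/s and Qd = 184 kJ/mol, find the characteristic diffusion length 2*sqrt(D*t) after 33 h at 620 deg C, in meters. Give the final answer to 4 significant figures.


Step 1: D = D0 * exp(-Qd/(R*T))
T = 893.15 K
D = 9.0336e-04 * exp(-184e3 / (8.314 * 893.15)) = 1.5649e-14 m^2/s
Step 2: L = 2*sqrt(D*t)
t = 33 h = 118800 s
L = 2*sqrt(1.5649e-14 * 118800) = 8.623e-05 m


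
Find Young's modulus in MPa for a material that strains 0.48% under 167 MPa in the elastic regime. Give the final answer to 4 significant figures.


E = sigma / epsilon
epsilon = 0.48% = 4.8e-03
E = 167 / 4.8e-03
E = 34790 MPa


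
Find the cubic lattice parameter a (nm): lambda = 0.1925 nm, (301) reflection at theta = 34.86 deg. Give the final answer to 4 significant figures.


d = lambda / (2*sin(theta))
d = 0.1925 / (2*sin(34.86 deg))
d = 0.168395 nm
a = d * sqrt(h^2+k^2+l^2) = 0.168395 * sqrt(10)
a = 0.5325 nm


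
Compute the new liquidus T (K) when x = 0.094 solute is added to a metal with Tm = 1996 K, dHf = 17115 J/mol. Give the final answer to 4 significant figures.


dT = R*Tm^2*x / dHf
dT = 8.314 * 1996^2 * 0.094 / 17115
dT = 181.921 K
T_new = 1996 - 181.921 = 1814 K


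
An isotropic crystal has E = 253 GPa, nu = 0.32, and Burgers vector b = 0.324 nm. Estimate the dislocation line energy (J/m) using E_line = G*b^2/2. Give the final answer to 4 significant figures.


Step 1: G = E / (2*(1+nu))
G = 253 / (2*(1+0.32)) = 95.8333 GPa = 9.58333e+10 Pa
Step 2: E_line = G*b^2/2
b = 0.324 nm = 3.24e-10 m
E_line = 0.5 * 9.58333e+10 * (3.24e-10)^2 = 5.03e-09 J/m


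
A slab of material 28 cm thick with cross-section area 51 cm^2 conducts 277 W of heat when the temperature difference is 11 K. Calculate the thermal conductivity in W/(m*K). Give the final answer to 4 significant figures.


k = Q*L / (A*dT)
L = 0.28 m, A = 5.1e-03 m^2
k = 277 * 0.28 / (5.1e-03 * 11)
k = 1383 W/(m*K)


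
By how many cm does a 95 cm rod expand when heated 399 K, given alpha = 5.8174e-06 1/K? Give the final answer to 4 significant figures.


dL = L0 * alpha * dT
dL = 95 * 5.8174e-06 * 399
dL = 0.2205 cm


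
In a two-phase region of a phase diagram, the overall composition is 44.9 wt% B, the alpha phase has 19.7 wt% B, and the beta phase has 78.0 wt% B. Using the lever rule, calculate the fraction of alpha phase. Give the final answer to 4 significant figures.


f_alpha = (C_beta - C0) / (C_beta - C_alpha)
f_alpha = (78.0 - 44.9) / (78.0 - 19.7)
f_alpha = 0.5678


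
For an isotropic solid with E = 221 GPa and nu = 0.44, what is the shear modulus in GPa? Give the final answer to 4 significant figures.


G = E / (2*(1+nu))
G = 221 / (2*(1+0.44))
G = 76.74 GPa


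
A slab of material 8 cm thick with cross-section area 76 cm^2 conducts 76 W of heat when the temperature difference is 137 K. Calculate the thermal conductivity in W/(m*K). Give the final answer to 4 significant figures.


k = Q*L / (A*dT)
L = 0.08 m, A = 7.6e-03 m^2
k = 76 * 0.08 / (7.6e-03 * 137)
k = 5.839 W/(m*K)


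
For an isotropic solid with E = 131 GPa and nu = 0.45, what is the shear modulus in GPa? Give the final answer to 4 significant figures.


G = E / (2*(1+nu))
G = 131 / (2*(1+0.45))
G = 45.17 GPa


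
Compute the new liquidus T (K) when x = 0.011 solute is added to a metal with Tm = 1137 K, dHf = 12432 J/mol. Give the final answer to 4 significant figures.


dT = R*Tm^2*x / dHf
dT = 8.314 * 1137^2 * 0.011 / 12432
dT = 9.51005 K
T_new = 1137 - 9.51005 = 1127 K


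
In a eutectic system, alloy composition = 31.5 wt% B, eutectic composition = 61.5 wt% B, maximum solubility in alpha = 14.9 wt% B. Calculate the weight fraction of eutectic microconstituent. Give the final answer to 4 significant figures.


f_primary = (C_e - C0) / (C_e - C_alpha_max)
f_primary = (61.5 - 31.5) / (61.5 - 14.9)
f_primary = 0.643777
f_eutectic = 1 - 0.643777 = 0.3562


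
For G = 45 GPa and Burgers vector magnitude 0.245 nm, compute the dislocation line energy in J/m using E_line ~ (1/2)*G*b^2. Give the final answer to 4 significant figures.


E = G*b^2/2
b = 0.245 nm = 2.45e-10 m
G = 45 GPa = 4.5e+10 Pa
E = 0.5 * 4.5e+10 * (2.45e-10)^2
E = 1.351e-09 J/m


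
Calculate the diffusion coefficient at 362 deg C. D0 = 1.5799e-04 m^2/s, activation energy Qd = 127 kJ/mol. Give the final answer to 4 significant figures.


D = D0 * exp(-Qd / (R*T))
T = 635.15 K
D = 1.5799e-04 * exp(-127e3 / (8.314 * 635.15))
D = 5.673e-15 m^2/s


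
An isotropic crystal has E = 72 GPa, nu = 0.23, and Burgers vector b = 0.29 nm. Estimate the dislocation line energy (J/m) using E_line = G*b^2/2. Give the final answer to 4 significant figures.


Step 1: G = E / (2*(1+nu))
G = 72 / (2*(1+0.23)) = 29.2683 GPa = 2.92683e+10 Pa
Step 2: E_line = G*b^2/2
b = 0.29 nm = 2.9e-10 m
E_line = 0.5 * 2.92683e+10 * (2.9e-10)^2 = 1.231e-09 J/m


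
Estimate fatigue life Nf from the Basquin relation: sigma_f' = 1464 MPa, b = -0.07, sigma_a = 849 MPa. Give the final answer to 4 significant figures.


sigma_a = sigma_f' * (2*Nf)^b
2*Nf = (sigma_a / sigma_f')^(1/b)
2*Nf = (849 / 1464)^(1/-0.07)
2*Nf = 2401.47
Nf = 1201 cycles


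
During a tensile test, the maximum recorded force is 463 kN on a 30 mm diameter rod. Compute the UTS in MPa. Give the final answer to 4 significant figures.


A0 = pi*(d/2)^2 = pi*(30/2)^2 = 706.858 mm^2
UTS = F_max / A0 = 463*1000 / 706.858
UTS = 655 MPa


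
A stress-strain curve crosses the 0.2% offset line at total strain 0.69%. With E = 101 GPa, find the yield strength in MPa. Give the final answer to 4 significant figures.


Offset strain = 0.002
Elastic strain at yield = total_strain - offset = 6.9e-03 - 0.002 = 4.9e-03
sigma_y = E * elastic_strain = 101000 * 4.9e-03
sigma_y = 494.9 MPa


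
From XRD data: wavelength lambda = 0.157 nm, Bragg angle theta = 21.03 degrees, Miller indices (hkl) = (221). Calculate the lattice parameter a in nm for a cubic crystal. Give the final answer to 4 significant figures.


d = lambda / (2*sin(theta))
d = 0.157 / (2*sin(21.03 deg))
d = 0.21875 nm
a = d * sqrt(h^2+k^2+l^2) = 0.21875 * sqrt(9)
a = 0.6563 nm


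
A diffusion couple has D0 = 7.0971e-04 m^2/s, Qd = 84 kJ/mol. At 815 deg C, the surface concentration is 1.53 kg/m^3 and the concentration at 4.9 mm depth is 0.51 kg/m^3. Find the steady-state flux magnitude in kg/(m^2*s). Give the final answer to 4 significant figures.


Step 1: D = D0 * exp(-Qd/(R*T))
T = 815 + 273.15 = 1088.15 K
D = 7.0971e-04 * exp(-84e3 / (8.314 * 1088.15)) = 6.58673e-08 m^2/s
Step 2: J = D * (C1 - C2) / dx
J = 6.58673e-08 * (1.53 - 0.51) / 4.9e-03
J = 1.371e-05 kg/(m^2*s)


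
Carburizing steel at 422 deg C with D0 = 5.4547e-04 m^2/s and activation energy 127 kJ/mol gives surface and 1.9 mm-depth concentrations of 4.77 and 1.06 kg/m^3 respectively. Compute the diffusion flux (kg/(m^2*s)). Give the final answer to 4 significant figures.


Step 1: D = D0 * exp(-Qd/(R*T))
T = 422 + 273.15 = 695.15 K
D = 5.4547e-04 * exp(-127e3 / (8.314 * 695.15)) = 1.56117e-13 m^2/s
Step 2: J = D * (C1 - C2) / dx
J = 1.56117e-13 * (4.77 - 1.06) / 1.9e-03
J = 3.048e-10 kg/(m^2*s)


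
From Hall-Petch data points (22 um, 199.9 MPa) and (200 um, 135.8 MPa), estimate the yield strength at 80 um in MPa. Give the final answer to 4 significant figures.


sigma_y = sigma0 + k / sqrt(d)
1/sqrt(d1) = 1/sqrt(2.2e-05) = 213.201;  1/sqrt(d2) = 70.7107
k = (sigma1 - sigma2) / (1/sqrt(d1) - 1/sqrt(d2)) = (199.9 - 135.8) / (213.201 - 70.7107) = 0.449856 MPa*m^0.5
sigma0 = sigma1 - k/sqrt(d1) = 199.9 - 0.449856*213.201 = 103.99 MPa
sigma_y(d3) = 103.99 + 0.449856 / sqrt(8e-05) = 154.3 MPa


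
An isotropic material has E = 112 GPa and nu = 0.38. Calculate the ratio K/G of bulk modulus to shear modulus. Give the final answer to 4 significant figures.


G = E / (2*(1+nu))
G = 112 / (2*(1+0.38)) = 40.5797 GPa
K = E / (3*(1-2*nu))
K = 112 / (3*(1-2*0.38)) = 155.556 GPa
K/G = 155.556 / 40.5797 = 3.833


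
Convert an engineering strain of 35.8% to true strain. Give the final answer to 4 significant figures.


epsilon_true = ln(1 + epsilon_eng)
epsilon_true = ln(1 + 0.358)
epsilon_true = 0.306


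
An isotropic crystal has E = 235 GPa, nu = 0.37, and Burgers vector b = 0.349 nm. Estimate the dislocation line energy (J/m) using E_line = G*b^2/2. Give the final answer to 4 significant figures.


Step 1: G = E / (2*(1+nu))
G = 235 / (2*(1+0.37)) = 85.7664 GPa = 8.57664e+10 Pa
Step 2: E_line = G*b^2/2
b = 0.349 nm = 3.49e-10 m
E_line = 0.5 * 8.57664e+10 * (3.49e-10)^2 = 5.223e-09 J/m


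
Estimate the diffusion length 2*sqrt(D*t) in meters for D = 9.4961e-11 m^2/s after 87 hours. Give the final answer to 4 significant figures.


t = 87 hr = 313200 s
Diffusion length = 2*sqrt(D*t)
= 2*sqrt(9.4961e-11 * 313200)
= 0.01091 m


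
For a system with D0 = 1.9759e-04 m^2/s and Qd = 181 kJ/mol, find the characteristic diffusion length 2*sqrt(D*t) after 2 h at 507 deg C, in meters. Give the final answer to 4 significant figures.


Step 1: D = D0 * exp(-Qd/(R*T))
T = 780.15 K
D = 1.9759e-04 * exp(-181e3 / (8.314 * 780.15)) = 1.50156e-16 m^2/s
Step 2: L = 2*sqrt(D*t)
t = 2 h = 7200 s
L = 2*sqrt(1.50156e-16 * 7200) = 2.08e-06 m


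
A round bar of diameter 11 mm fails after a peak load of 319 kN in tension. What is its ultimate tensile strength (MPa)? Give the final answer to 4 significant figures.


A0 = pi*(d/2)^2 = pi*(11/2)^2 = 95.0332 mm^2
UTS = F_max / A0 = 319*1000 / 95.0332
UTS = 3357 MPa


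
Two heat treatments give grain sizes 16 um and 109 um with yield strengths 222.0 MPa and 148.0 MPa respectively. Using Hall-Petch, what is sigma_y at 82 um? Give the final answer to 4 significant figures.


sigma_y = sigma0 + k / sqrt(d)
1/sqrt(d1) = 1/sqrt(1.6e-05) = 250;  1/sqrt(d2) = 95.7826
k = (sigma1 - sigma2) / (1/sqrt(d1) - 1/sqrt(d2)) = (222.0 - 148.0) / (250 - 95.7826) = 0.479842 MPa*m^0.5
sigma0 = sigma1 - k/sqrt(d1) = 222.0 - 0.479842*250 = 102.039 MPa
sigma_y(d3) = 102.039 + 0.479842 / sqrt(8.2e-05) = 155 MPa


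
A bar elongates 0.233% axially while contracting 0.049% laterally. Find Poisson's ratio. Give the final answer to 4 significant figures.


nu = -epsilon_lat / epsilon_axial
Lateral strain is contraction (negative), so using magnitudes:
nu = 0.049 / 0.233
nu = 0.2103


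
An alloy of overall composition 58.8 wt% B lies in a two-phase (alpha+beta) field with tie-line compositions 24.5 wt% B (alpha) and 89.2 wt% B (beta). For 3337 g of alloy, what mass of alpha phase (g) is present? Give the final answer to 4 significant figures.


f_alpha = (C_beta - C0) / (C_beta - C_alpha)
f_alpha = (89.2 - 58.8) / (89.2 - 24.5) = 0.469861
m_alpha = f_alpha * m_total = 0.469861 * 3337 = 1568 g


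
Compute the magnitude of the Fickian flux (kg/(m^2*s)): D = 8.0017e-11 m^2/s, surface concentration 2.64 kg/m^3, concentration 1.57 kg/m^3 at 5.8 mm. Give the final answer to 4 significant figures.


J = -D * (dC/dx) = D * (C1 - C2) / dx
J = 8.0017e-11 * (2.64 - 1.57) / 5.8e-03
J = 1.476e-08 kg/(m^2*s)


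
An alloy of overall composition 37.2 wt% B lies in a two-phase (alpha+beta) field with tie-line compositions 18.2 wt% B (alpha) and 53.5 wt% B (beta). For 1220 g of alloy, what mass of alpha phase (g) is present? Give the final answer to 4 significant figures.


f_alpha = (C_beta - C0) / (C_beta - C_alpha)
f_alpha = (53.5 - 37.2) / (53.5 - 18.2) = 0.461756
m_alpha = f_alpha * m_total = 0.461756 * 1220 = 563.3 g


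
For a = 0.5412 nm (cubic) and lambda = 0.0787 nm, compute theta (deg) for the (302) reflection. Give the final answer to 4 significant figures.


d = a / sqrt(h^2+k^2+l^2)
d = 0.5412 / sqrt(13) = 0.150102 nm
lambda = 2*d*sin(theta)  =>  sin(theta) = lambda / (2*d)
sin(theta) = 0.0787 / (2 * 0.150102) = 0.262155
theta = 15.2 deg


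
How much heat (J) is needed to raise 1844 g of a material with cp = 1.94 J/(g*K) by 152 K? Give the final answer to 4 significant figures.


Q = m * cp * dT
Q = 1844 * 1.94 * 152
Q = 543800 J


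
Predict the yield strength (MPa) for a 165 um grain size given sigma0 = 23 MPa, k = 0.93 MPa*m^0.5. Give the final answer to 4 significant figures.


sigma_y = sigma0 + k / sqrt(d)
d = 165 um = 1.65e-04 m
sigma_y = 23 + 0.93 / sqrt(1.65e-04)
sigma_y = 95.4 MPa


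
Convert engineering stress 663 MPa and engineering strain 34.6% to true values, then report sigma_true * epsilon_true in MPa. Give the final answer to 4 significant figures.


sigma_true = sigma_eng * (1 + epsilon_eng)
sigma_true = 663 * (1 + 0.346) = 892.398 MPa
epsilon_true = ln(1 + epsilon_eng)
epsilon_true = ln(1 + 0.346) = 0.297137
sigma_true * epsilon_true = 892.398 * 0.297137 = 265.2 MPa


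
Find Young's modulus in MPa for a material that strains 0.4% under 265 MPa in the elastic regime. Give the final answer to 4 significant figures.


E = sigma / epsilon
epsilon = 0.4% = 4e-03
E = 265 / 4e-03
E = 66250 MPa


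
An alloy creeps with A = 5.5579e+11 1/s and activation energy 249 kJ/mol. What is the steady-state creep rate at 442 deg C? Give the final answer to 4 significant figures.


rate = A * exp(-Q / (R*T))
T = 442 + 273.15 = 715.15 K
rate = 5.5579e+11 * exp(-249e3 / (8.314 * 715.15))
rate = 3.608e-07 1/s


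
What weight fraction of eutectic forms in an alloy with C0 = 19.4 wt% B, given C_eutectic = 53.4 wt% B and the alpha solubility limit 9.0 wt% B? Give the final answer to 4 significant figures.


f_primary = (C_e - C0) / (C_e - C_alpha_max)
f_primary = (53.4 - 19.4) / (53.4 - 9.0)
f_primary = 0.765766
f_eutectic = 1 - 0.765766 = 0.2342


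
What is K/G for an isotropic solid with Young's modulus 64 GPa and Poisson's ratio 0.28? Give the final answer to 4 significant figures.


G = E / (2*(1+nu))
G = 64 / (2*(1+0.28)) = 25 GPa
K = E / (3*(1-2*nu))
K = 64 / (3*(1-2*0.28)) = 48.4848 GPa
K/G = 48.4848 / 25 = 1.939


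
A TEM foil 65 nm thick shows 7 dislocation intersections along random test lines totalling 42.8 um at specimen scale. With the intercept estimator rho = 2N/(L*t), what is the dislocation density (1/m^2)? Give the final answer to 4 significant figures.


rho = 2N / (L * t)
L = 42.8 um = 4.28e-05 m, t = 65 nm = 6.5e-08 m
rho = 2 * 7 / (4.28e-05 * 6.5e-08)
rho = 5.032e+12 1/m^2


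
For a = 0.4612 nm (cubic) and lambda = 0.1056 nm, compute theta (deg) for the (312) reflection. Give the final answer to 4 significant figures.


d = a / sqrt(h^2+k^2+l^2)
d = 0.4612 / sqrt(14) = 0.123261 nm
lambda = 2*d*sin(theta)  =>  sin(theta) = lambda / (2*d)
sin(theta) = 0.1056 / (2 * 0.123261) = 0.42836
theta = 25.36 deg


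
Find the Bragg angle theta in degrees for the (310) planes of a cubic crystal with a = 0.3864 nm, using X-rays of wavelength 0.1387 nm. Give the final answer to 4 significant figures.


d = a / sqrt(h^2+k^2+l^2)
d = 0.3864 / sqrt(10) = 0.12219 nm
lambda = 2*d*sin(theta)  =>  sin(theta) = lambda / (2*d)
sin(theta) = 0.1387 / (2 * 0.12219) = 0.567557
theta = 34.58 deg
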